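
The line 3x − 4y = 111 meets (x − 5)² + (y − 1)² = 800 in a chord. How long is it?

40

The distance from (5, 1) to the line is 100/√25, and r² = 800.
Half the chord is √(r² − d²) = √(400), so the full chord is 40.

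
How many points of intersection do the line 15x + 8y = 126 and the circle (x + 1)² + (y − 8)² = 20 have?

0

d² = (15·(−1) + 8·8 − (126))²/289 = 5929/289; r² = 20.
Since d² > r², the line lies outside the circle.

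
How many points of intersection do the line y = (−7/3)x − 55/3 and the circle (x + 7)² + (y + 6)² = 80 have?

2

d² = (7·(−7) + 3·(−6) − (−55))²/58 = 72/29; r² = 80.
Since d² < r², the line cuts the circle twice.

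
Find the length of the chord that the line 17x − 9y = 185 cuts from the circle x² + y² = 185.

√370

Centre (0, 0), r² = 185. Perpendicular distance d from centre to line = |−185| / √370 = 185/√370.
Chord = 2√(r² − d²) = 2·√(185/2) = √370.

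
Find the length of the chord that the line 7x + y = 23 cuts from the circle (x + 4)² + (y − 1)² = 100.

Substitute y = −7x + 23:
50x² − 300x + 400 = 0  ⟹  x² − 6x + 8 = 0
x = 4 or x = 2, giving (4, −5) and (2, 9).
Chord length = distance between (4, −5) and (2, 9) = √200 = 10√2.

10√2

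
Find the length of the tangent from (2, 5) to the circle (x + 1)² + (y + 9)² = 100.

√105

The centre is (−1, −9) and r = 10. The square of the distance from P to the centre is 9 + 196 = 205.
By the tangent–radius right angle, tangent length = √(|PO|² − r²) = √105.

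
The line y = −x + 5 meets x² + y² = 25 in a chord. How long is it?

5√2

Centre (0, 0), r² = 25. Perpendicular distance d from centre to line = |−5| / √2 = 5/√2.
Chord = 2√(r² − d²) = 2·√(25/2) = 5√2.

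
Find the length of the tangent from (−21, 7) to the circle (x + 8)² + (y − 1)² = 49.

2√39

Centre (−8, 1), r² = 49. |PO|² = (−13)² + (6)² = 205.
The tangent meets the radius at right angles, so tangent² = |PO|² − r² = 205 − 49 = 156.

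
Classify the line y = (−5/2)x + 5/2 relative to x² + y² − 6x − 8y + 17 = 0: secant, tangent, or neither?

Substituting the line into the circle gives 29x² + 6x + 13 = 0.
Δ = 36 − 1508 = −1472.
No real roots: the line does not meet the circle.

neither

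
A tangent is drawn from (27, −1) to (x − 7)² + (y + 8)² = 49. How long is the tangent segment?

20

With centre O = (7, −8), |OP|² = 449 and r² = 49.
The tangent meets the radius at right angles, so tangent² = |PO|² − r² = 449 − 49 = 400.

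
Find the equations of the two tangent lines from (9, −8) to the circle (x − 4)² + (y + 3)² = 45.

Write the tangent as mx − y + (−8 − m·(9)) = 0 and set its distance from the centre to 3√5:
[m·(−5) − (5)]² = 45(m² + 1)
2m² − 5m + 2 = 0, so m = 2 or m = 1/2.
With m = 2: 2x − y = 26. With m = 1/2: x − 2y = 25.

2x − y = 26 and x − 2y = 25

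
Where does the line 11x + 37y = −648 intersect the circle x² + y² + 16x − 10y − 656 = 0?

From the line, y = (−648 − 11x)/37. Substituting:
1490x² + 40230x − 238400 = 0  ⟹  x² + 27x − 160 = 0
x = 5 or x = −32, giving (5, −19) and (−32, −8).

(−32, −8) and (5, −19)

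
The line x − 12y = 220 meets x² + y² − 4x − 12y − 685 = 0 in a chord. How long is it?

2√145

Substitute y = (−220 + x)/12:
145x² − 1160x − 18560 = 0  ⟹  x² − 8x − 128 = 0
x = 16 or x = −8, giving (16, −17) and (−8, −19).
|(16, −17) − (−8, −19)| = √((24)² + (2)²) = 2√145.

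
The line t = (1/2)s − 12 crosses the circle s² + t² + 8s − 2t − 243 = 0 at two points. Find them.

Substitute t = (−24 + s)/2:
5s² − 20s − 300 = 0  ⟹  s² − 4s − 60 = 0
s = 10 or s = −6, giving (10, −7) and (−6, −15).

(−6, −15) and (10, −7)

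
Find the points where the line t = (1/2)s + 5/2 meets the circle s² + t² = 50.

(−7, −1) and (5, 5)

From the line, t = (5 + s)/2. Substituting:
5s² + 10s − 175 = 0  ⟹  s² + 2s − 35 = 0
s = 5 or s = −7, giving (5, 5) and (−7, −1).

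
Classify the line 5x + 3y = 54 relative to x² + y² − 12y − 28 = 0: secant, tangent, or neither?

secant

Substituting the line into the circle gives 34x² − 360x + 720 = 0.
Δ = 129600 − 97920 = 31680.
Two real roots: the line is a secant.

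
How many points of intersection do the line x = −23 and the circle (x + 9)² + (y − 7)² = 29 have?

Substituting the line into the circle gives y² − 14y + 216 = 0.
Discriminant = (−14)² − 4·1·(216) = −668 < 0.
No real roots: the line does not meet the circle.

0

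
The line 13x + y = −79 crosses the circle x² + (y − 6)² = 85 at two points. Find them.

(−7, 12) and (−6, −1)

From the line, y = −13x − 79. Substituting:
170x² + 2210x + 7140 = 0  ⟹  x² + 13x + 42 = 0
x = −6 or x = −7, giving (−6, −1) and (−7, 12).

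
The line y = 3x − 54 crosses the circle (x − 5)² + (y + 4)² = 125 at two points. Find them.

Substitute y = 3x − 54:
10x² − 310x + 2400 = 0  ⟹  x² − 31x + 240 = 0
x = 16 or x = 15, giving (16, −6) and (15, −9).

(15, −9) and (16, −6)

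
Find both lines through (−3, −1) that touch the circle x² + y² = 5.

x + 2y = −5 and 2x − y = −5

Write the tangent as mx − y + (−1 − m·(−3)) = 0 and set its distance from the centre to √5:
(3m − (1))² = 5(m² + 1)
2m² − 3m − 2 = 0, so m = −1/2 or m = 2.
With m = −1/2: x + 2y = −5. With m = 2: 2x − y = −5.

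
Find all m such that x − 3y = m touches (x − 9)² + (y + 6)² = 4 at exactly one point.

m = 27 ± 2√10

The line touches the circle iff its distance from (9, −6) is 2:
|1·9 − 3·(−6) − m| / √10 = 2
|m − (27)| = 2√10.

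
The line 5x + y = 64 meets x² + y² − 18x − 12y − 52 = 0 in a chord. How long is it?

5√26

Express y = −5x + 64 and substitute into the circle:
26x² − 598x + 3276 = 0  ⟹  x² − 23x + 126 = 0
x = 14 or x = 9, giving (14, −6) and (9, 19).
Chord length = distance between (14, −6) and (9, 19) = √650 = 5√26.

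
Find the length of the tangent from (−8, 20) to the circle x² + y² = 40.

With centre O = (0, 0), |OP|² = 464 and r² = 40.
By the tangent–radius right angle, tangent length = √(|PO|² − r²) = √424 = 2√106.

2√106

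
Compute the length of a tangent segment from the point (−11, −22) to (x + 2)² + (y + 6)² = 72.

√265

With centre O = (−2, −6), |OP|² = 337 and r² = 72.
The tangent meets the radius at right angles, so tangent² = |PO|² − r² = 337 − 72 = 265.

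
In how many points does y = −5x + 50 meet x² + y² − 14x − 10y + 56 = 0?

2

Centre (7, 5), r² = 18. Distance² from centre to line = (−10)²/26 = 50/13.
Since d² < r², the line cuts the circle twice.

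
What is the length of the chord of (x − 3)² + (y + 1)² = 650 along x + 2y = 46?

14√5

From the line, y = (46 − x)/2. Substituting:
5x² − 120x − 260 = 0  ⟹  x² − 24x − 52 = 0
x = 26 or x = −2, giving (26, 10) and (−2, 24).
Chord length = distance between (26, 10) and (−2, 24) = √980 = 14√5.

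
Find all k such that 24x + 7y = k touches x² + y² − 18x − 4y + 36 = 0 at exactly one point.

k = 55 or k = 405

For a tangent, require d(centre, line) = r = 7.
|24·9 + 7·2 − k| / √625 = 7
|k − (230)| = 7·25, so k = 405 or k = 55.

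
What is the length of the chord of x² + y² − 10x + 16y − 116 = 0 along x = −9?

6

The distance from (5, −8) to the line is 14, and r² = 205.
Half the chord is √(r² − d²) = √(9), so the full chord is 6.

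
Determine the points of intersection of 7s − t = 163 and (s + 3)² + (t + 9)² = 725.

(20, −23) and (23, −2)

Substitute t = 7s − 163:
50s² − 2150s + 23000 = 0  ⟹  s² − 43s + 460 = 0
s = 23 or s = 20, giving (23, −2) and (20, −23).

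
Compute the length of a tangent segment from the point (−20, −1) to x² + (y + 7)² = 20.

4√26

With centre O = (0, −7), |OP|² = 436 and r² = 20.
By the tangent–radius right angle, tangent length = √(|PO|² − r²) = √416 = 4√26.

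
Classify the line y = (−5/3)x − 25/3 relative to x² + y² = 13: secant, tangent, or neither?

neither

d² = (5·0 + 3·0 − (−25))²/34 = 625/34; r² = 13.
Since d² > r², the line lies outside the circle.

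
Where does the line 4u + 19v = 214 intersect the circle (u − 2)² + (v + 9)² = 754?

Substitute v = (214 − 4u)/19:
377u² − 4524u − 122525 = 0  ⟹  u² − 12u − 325 = 0
u = 25 or u = −13, giving (25, 6) and (−13, 14).

(−13, 14) and (25, 6)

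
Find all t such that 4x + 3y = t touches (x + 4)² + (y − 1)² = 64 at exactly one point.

t = −53 or t = 27

Tangency holds when the distance from the centre (−4, 1) to the line equals the radius 8:
|4·(−4) + 3·1 − t| / √25 = 8
|t − (−13)| = 8·5, so t = 27 or t = −53.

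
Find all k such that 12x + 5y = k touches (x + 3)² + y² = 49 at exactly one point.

For a tangent, require d(centre, line) = r = 7.
|12·(−3) + 5·0 − k| / √169 = 7
|k − (−36)| = 7·13, so k = 55 or k = −127.

k = −127 or k = 55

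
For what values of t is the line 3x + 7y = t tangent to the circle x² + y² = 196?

t = ±14√58

The line touches the circle iff its distance from (0, 0) is 14:
|3·0 + 7·0 − t| / √58 = 14
|t| = 14√58.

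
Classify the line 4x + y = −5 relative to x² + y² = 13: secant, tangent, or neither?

secant

d² = (4·0 + 1·0 − (−5))²/17 = 25/17; r² = 13.
Since d² < r², the line cuts the circle twice.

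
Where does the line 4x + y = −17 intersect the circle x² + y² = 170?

(−7, 11) and (−1, −13)

Substitute y = −4x − 17:
17x² + 136x + 119 = 0  ⟹  x² + 8x + 7 = 0
x = −1 or x = −7, giving (−1, −13) and (−7, 11).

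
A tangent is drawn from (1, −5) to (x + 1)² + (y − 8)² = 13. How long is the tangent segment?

Centre (−1, 8), r² = 13. |PO|² = (2)² + (−13)² = 173.
Power of the point: PT² = |PO|² − r² = 160, so PT = 4√10.

4√10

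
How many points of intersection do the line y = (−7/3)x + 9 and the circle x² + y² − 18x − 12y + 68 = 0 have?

0

d² = (7·9 + 3·6 − (27))²/58 = 1458/29; r² = 49.
Since d² > r², the line lies outside the circle.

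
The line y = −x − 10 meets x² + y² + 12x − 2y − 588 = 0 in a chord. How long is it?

35√2

Express y = −x − 10 and substitute into the circle:
2x² + 34x − 468 = 0  ⟹  x² + 17x − 234 = 0
x = 9 or x = −26, giving (9, −19) and (−26, 16).
|(9, −19) − (−26, 16)| = √((35)² + (−35)²) = 35√2.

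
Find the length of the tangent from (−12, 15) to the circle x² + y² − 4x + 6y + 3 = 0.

√510

The centre is (2, −3) and r = √10. The square of the distance from P to the centre is 196 + 324 = 520.
Power of the point: PT² = |PO|² − r² = 510, so PT = √510.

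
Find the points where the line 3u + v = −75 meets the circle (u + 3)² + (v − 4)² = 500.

(−25, 0) and (−23, −6)

Substitute v = −3u − 75:
10u² + 480u + 5750 = 0  ⟹  u² + 48u + 575 = 0
u = −23 or u = −25, giving (−23, −6) and (−25, 0).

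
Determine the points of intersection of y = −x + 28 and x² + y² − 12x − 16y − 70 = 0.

(7, 21) and (19, 9)

From the line, y = −x + 28. Substituting:
2x² − 52x + 266 = 0  ⟹  x² − 26x + 133 = 0
x = 19 or x = 7, giving (19, 9) and (7, 21).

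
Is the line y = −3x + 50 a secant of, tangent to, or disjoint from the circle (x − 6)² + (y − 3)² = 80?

disjoint

Substituting the line into the circle gives 10x² − 294x + 2165 = 0.
Δ = 86436 − 86600 = −164.
No real roots: the line does not meet the circle.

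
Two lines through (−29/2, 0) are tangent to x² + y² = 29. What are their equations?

2x + 5y = −29 and 2x − 5y = −29

Write the tangent as mx − y + (0 − m·(−29/2)) = 0 and set its distance from the centre to √29:
(29/2m − (0))² = 29(m² + 1)
25m² − 4 = 0, so m = −2/5 or m = 2/5.
With m = −2/5: 2x + 5y = −29. With m = 2/5: 2x − 5y = −29.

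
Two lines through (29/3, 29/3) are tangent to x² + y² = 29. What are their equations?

Let a tangent through (29/3, 29/3) have slope m. Its distance from (0, 0) must equal √29:
(−29/3m − (−29/3))² = 29(m² + 1)
10m² − 29m + 10 = 0, so m = 2/5 or m = 5/2.
With m = 2/5: 2x − 5y = −29. With m = 5/2: 5x − 2y = 29.

2x − 5y = −29 and 5x − 2y = 29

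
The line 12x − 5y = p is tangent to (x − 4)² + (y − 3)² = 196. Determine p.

p = −149 or p = 215

The line touches the circle iff its distance from (4, 3) is 14:
|12·4 − 5·3 − p| / √169 = 14
|p − (33)| = 14·13, so p = 215 or p = −149.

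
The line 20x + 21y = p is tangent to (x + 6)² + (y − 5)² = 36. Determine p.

p = −189 or p = 159

Tangency holds when the distance from the centre (−6, 5) to the line equals the radius 6:
|20·(−6) + 21·5 − p| / √841 = 6
|p − (−15)| = 6·29, so p = 159 or p = −189.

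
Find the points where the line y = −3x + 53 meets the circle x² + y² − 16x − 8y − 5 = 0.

From the line, y = −3x + 53. Substituting:
10x² − 310x + 2380 = 0  ⟹  x² − 31x + 238 = 0
x = 17 or x = 14, giving (17, 2) and (14, 11).

(14, 11) and (17, 2)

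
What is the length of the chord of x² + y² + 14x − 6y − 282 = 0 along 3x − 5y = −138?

Centre (−7, 3), r² = 340. Perpendicular distance d from centre to line = |102| / √34 = 102/√34.
Chord = 2√(r² − d²) = 2·√(34) = 2√34.

2√34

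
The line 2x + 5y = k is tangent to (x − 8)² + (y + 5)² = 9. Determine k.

The line touches the circle iff its distance from (8, −5) is 3:
|2·8 + 5·(−5) − k| / √29 = 3
|k − (−9)| = 3√29.

k = −9 ± 3√29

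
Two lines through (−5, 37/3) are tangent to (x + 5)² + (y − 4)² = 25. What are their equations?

4x − 3y = −57 and 4x + 3y = 17

A line y − (37/3) = m(x − (−5)) is tangent when its distance from (−5, 4) is 5:
(0m − (−25/3))² = 25(m² + 1)
9m² − 16 = 0, so m = 4/3 or m = −4/3.
With m = 4/3: 4x − 3y = −57. With m = −4/3: 4x + 3y = 17.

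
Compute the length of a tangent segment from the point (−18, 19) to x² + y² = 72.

√613

The centre is (0, 0) and r = 6√2. The square of the distance from P to the centre is 324 + 361 = 685.
The tangent meets the radius at right angles, so tangent² = |PO|² − r² = 685 − 72 = 613.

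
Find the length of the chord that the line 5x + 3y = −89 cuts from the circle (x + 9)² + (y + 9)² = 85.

Express y = (−89 − 5x)/3 and substitute into the circle:
34x² + 782x + 3808 = 0  ⟹  x² + 23x + 112 = 0
x = −7 or x = −16, giving (−7, −18) and (−16, −3).
|(−7, −18) − (−16, −3)| = √((9)² + (−15)²) = 3√34.

3√34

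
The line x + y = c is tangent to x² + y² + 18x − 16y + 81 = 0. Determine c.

c = −1 ± 8√2

The line touches the circle iff its distance from (−9, 8) is 8:
|1·(−9) + 1·8 − c| / √2 = 8
|c − (−1)| = 8√2.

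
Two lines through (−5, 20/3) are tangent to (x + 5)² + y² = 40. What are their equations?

x − 3y = −25 and x + 3y = 15

Write the tangent as mx − y + (20/3 − m·(−5)) = 0 and set its distance from the centre to 2√10:
[m·(0) − (−20/3)]² = 40(m² + 1)
9m² − 1 = 0, so m = 1/3 or m = −1/3.
Through (−5, 20/3) these give x − 3y = −25 and x + 3y = 15.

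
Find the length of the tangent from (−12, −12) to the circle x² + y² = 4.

2√71

Centre (0, 0), r² = 4. |PO|² = (−12)² + (−12)² = 288.
Power of the point: PT² = |PO|² − r² = 284, so PT = 2√71.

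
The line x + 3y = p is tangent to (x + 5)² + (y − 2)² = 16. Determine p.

p = 1 ± 4√10

For a tangent, require d(centre, line) = r = 4.
|1·(−5) + 3·2 − p| / √10 = 4
|p − (1)| = 4√10.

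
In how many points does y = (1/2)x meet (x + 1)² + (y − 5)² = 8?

Substituting the line into the circle gives 5x² − 12x + 72 = 0.
Discriminant = (−12)² − 4·5·(72) = −1296 < 0.
No real roots: the line does not meet the circle.

0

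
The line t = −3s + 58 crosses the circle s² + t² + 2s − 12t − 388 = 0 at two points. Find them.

(12, 22) and (19, 1)

From the line, t = −3s + 58. Substituting:
10s² − 310s + 2280 = 0  ⟹  s² − 31s + 228 = 0
s = 19 or s = 12, giving (19, 1) and (12, 22).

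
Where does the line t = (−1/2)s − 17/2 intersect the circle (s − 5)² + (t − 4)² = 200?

(−5, −6) and (3, −10)

Express t = (−17 − s)/2 and substitute into the circle:
5s² + 10s − 75 = 0  ⟹  s² + 2s − 15 = 0
s = 3 or s = −5, giving (3, −10) and (−5, −6).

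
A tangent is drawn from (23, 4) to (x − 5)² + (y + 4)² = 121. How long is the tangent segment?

√267

Centre (5, −4), r² = 121. |PO|² = (18)² + (8)² = 388.
Power of the point: PT² = |PO|² − r² = 267, so PT = √267.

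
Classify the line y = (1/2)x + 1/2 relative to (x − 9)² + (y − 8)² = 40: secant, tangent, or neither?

d² = (1·9 − 2·8 − (−1))²/5 = 36/5; r² = 40.
Since d² < r², the line cuts the circle twice.

secant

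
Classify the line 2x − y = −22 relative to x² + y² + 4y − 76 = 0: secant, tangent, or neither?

Substituting the line into the circle gives 5x² + 96x + 496 = 0.
Discriminant = (96)² − 4·5·(496) = −704 < 0.
No real roots: the line does not meet the circle.

neither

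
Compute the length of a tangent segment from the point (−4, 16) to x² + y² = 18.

√254

The centre is (0, 0) and r = 3√2. The square of the distance from P to the centre is 16 + 256 = 272.
By the tangent–radius right angle, tangent length = √(|PO|² − r²) = √254.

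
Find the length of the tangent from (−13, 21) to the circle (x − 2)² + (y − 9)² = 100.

√269

Centre (2, 9), r² = 100. |PO|² = (−15)² + (12)² = 369.
Power of the point: PT² = |PO|² − r² = 269, so PT = √269.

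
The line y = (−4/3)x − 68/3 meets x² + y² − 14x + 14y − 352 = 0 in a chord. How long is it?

30

Substitute y = (−68 − 4x)/3:
25x² + 250x − 1400 = 0  ⟹  x² + 10x − 56 = 0
x = 4 or x = −14, giving (4, −28) and (−14, −4).
|(4, −28) − (−14, −4)| = √((18)² + (−24)²) = 30.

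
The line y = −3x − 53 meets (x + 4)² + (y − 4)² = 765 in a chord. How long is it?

Express y = −3x − 53 and substitute into the circle:
10x² + 350x + 2500 = 0  ⟹  x² + 35x + 250 = 0
x = −10 or x = −25, giving (−10, −23) and (−25, 22).
|(−10, −23) − (−25, 22)| = √((15)² + (−45)²) = 15√10.

15√10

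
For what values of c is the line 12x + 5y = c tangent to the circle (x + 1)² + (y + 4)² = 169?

The line touches the circle iff its distance from (−1, −4) is 13:
|12·(−1) + 5·(−4) − c| / √169 = 13
|c − (−32)| = 13·13, so c = 137 or c = −201.

c = −201 or c = 137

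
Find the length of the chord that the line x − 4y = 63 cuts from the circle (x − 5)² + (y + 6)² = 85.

2√17

Substitute y = (−63 + x)/4:
17x² − 238x + 561 = 0  ⟹  x² − 14x + 33 = 0
x = 11 or x = 3, giving (11, −13) and (3, −15).
|(11, −13) − (3, −15)| = √((8)² + (2)²) = 2√17.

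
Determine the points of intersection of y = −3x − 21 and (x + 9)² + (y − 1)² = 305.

From the line, y = −3x − 21. Substituting:
10x² + 150x + 260 = 0  ⟹  x² + 15x + 26 = 0
x = −2 or x = −13, giving (−2, −15) and (−13, 18).

(−13, 18) and (−2, −15)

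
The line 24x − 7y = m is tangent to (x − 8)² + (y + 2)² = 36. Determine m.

m = 56 or m = 356

The line touches the circle iff its distance from (8, −2) is 6:
|24·8 − 7·(−2) − m| / √625 = 6
|m − (206)| = 6·25, so m = 356 or m = 56.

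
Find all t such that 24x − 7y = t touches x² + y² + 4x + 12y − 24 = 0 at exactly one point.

t = −206 or t = 194

Tangency holds when the distance from the centre (−2, −6) to the line equals the radius 8:
|24·(−2) − 7·(−6) − t| / √625 = 8
|t − (−6)| = 8·25, so t = 194 or t = −206.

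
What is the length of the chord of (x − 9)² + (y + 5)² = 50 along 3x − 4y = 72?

10

Centre (9, −5), r² = 50. Perpendicular distance d from centre to line = |−25| / √25 = 25/√25.
Chord = 2√(r² − d²) = 2·√(25) = 10.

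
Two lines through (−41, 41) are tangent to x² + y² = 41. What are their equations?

4x + 5y = 41 and 5x + 4y = −41

Let a tangent through (−41, 41) have slope m. Its distance from (0, 0) must equal √41:
[m·(41) − (−41)]² = 41(m² + 1)
20m² + 41m + 20 = 0, so m = −4/5 or m = −5/4.
With m = −4/5: 4x + 5y = 41. With m = −5/4: 5x + 4y = −41.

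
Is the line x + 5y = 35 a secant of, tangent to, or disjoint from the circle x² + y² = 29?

Substituting the line into the circle gives 26x² − 70x + 500 = 0.
Discriminant = (−70)² − 4·26·(500) = −47100 < 0.
No real roots: the line does not meet the circle.

disjoint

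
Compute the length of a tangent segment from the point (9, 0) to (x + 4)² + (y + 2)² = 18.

The centre is (−4, −2) and r = 3√2. The square of the distance from P to the centre is 169 + 4 = 173.
Power of the point: PT² = |PO|² − r² = 155, so PT = √155.

√155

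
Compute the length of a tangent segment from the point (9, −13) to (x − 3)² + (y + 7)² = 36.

With centre O = (3, −7), |OP|² = 72 and r² = 36.
The tangent meets the radius at right angles, so tangent² = |PO|² − r² = 72 − 36 = 36.

6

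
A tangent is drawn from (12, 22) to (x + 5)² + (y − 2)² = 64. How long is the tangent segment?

Centre (−5, 2), r² = 64. |PO|² = (17)² + (20)² = 689.
Power of the point: PT² = |PO|² − r² = 625, so PT = 25.

25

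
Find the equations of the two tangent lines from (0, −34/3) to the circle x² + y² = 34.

A line y − (−34/3) = m(x − (0)) is tangent when its distance from (0, 0) is √34:
(0m − (34/3))² = 34(m² + 1)
9m² − 25 = 0, so m = 5/3 or m = −5/3.
Through (0, −34/3) these give 5x − 3y = 34 and 5x + 3y = −34.

5x − 3y = 34 and 5x + 3y = −34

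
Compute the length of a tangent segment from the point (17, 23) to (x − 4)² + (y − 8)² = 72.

√322

The centre is (4, 8) and r = 6√2. The square of the distance from P to the centre is 169 + 225 = 394.
The tangent meets the radius at right angles, so tangent² = |PO|² − r² = 394 − 72 = 322.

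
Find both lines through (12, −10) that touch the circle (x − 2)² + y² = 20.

x + 2y = −8 and 2x + y = 14

Let a tangent through (12, −10) have slope m. Its distance from (2, 0) must equal 2√5:
(−10m − (10))² = 20(m² + 1)
2m² + 5m + 2 = 0, so m = −1/2 or m = −2.
With m = −1/2: x + 2y = −8. With m = −2: 2x + y = 14.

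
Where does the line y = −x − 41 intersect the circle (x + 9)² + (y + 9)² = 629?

(−34, −7) and (−7, −34)

Substitute y = −x − 41:
2x² + 82x + 476 = 0  ⟹  x² + 41x + 238 = 0
x = −7 or x = −34, giving (−7, −34) and (−34, −7).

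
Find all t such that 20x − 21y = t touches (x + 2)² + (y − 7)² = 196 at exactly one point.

t = −593 or t = 219

For a tangent, require d(centre, line) = r = 14.
|20·(−2) − 21·7 − t| / √841 = 14
|t − (−187)| = 14·29, so t = 219 or t = −593.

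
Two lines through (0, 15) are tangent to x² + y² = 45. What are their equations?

Write the tangent as mx − y + (15 − m·(0)) = 0 and set its distance from the centre to 3√5:
(0m − (−15))² = 45(m² + 1)
m² − 4 = 0, so m = −2 or m = 2.
Through (0, 15) these give 2x + y = 15 and 2x − y = −15.

2x + y = 15 and 2x − y = −15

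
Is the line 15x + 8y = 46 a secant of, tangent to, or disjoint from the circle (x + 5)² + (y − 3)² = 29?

Substituting the line into the circle gives 289x² − 20x + 228 = 0.
Discriminant = (−20)² − 4·289·(228) = −263168 < 0.
No real roots: the line does not meet the circle.

disjoint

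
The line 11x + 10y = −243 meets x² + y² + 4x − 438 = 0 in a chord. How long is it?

2√221

Express y = (−243 − 11x)/10 and substitute into the circle:
221x² + 5746x + 15249 = 0  ⟹  x² + 26x + 69 = 0
x = −3 or x = −23, giving (−3, −21) and (−23, 1).
Chord length = distance between (−3, −21) and (−23, 1) = √884 = 2√221.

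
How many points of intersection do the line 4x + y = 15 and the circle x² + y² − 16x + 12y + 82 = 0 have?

2

d² = (4·8 + 1·(−6) − (15))²/17 = 121/17; r² = 18.
Since d² < r², the line cuts the circle twice.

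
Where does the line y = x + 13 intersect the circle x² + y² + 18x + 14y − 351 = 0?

(−29, −16) and (0, 13)

Express y = x + 13 and substitute into the circle:
2x² + 58x = 0  ⟹  x² + 29x = 0
x = 0 or x = −29, giving (0, 13) and (−29, −16).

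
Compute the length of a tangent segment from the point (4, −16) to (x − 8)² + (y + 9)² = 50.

√15

The centre is (8, −9) and r = 5√2. The square of the distance from P to the centre is 16 + 49 = 65.
The tangent meets the radius at right angles, so tangent² = |PO|² − r² = 65 − 50 = 15.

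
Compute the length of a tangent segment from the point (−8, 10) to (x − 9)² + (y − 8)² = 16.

√277

Centre (9, 8), r² = 16. |PO|² = (−17)² + (2)² = 293.
By the tangent–radius right angle, tangent length = √(|PO|² − r²) = √277.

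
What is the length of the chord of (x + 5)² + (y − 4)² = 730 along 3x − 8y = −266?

From the line, y = (266 + 3x)/8. Substituting:
73x² + 2044x + 9636 = 0  ⟹  x² + 28x + 132 = 0
x = −6 or x = −22, giving (−6, 31) and (−22, 25).
Chord length = distance between (−6, 31) and (−22, 25) = √292 = 2√73.

2√73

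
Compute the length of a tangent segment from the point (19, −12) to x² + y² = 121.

8√6

The centre is (0, 0) and r = 11. The square of the distance from P to the centre is 361 + 144 = 505.
Power of the point: PT² = |PO|² − r² = 384, so PT = 8√6.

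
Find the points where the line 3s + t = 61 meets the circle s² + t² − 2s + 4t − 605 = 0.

From the line, t = −3s + 61. Substituting:
10s² − 380s + 3360 = 0  ⟹  s² − 38s + 336 = 0
s = 24 or s = 14, giving (24, −11) and (14, 19).

(14, 19) and (24, −11)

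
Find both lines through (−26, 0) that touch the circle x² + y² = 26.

x − 5y = −26 and x + 5y = −26

Write the tangent as mx − y + (0 − m·(−26)) = 0 and set its distance from the centre to √26:
[m·(26) − (0)]² = 26(m² + 1)
25m² − 1 = 0, so m = 1/5 or m = −1/5.
Through (−26, 0) these give x − 5y = −26 and x + 5y = −26.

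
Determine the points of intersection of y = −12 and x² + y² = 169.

Express y = −12 and substitute into the circle:
x² − 25 = 0
x = 5 or x = −5, giving (5, −12) and (−5, −12).

(−5, −12) and (5, −12)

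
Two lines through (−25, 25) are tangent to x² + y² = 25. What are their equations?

Write the tangent as mx − y + (25 − m·(−25)) = 0 and set its distance from the centre to 5:
[m·(25) − (−25)]² = 25(m² + 1)
12m² + 25m + 12 = 0, so m = −3/4 or m = −4/3.
With m = −3/4: 3x + 4y = 25. With m = −4/3: 4x + 3y = −25.

3x + 4y = 25 and 4x + 3y = −25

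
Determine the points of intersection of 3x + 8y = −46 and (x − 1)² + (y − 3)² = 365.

(−18, 1) and (14, −11)

Express y = (−46 − 3x)/8 and substitute into the circle:
73x² + 292x − 18396 = 0  ⟹  x² + 4x − 252 = 0
x = 14 or x = −18, giving (14, −11) and (−18, 1).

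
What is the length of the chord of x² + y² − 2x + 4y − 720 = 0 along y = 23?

Substitute y = 23:
x² − 2x − 99 = 0
x = 11 or x = −9, giving (11, 23) and (−9, 23).
Chord length = distance between (11, 23) and (−9, 23) = √400 = 20.

20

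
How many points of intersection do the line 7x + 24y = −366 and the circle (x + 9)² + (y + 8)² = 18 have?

Substituting the line into the circle gives 625x² + 12804x + 66564 = 0.
Δ = 163942416 − 166410000 = −2467584.
No real roots: the line does not meet the circle.

0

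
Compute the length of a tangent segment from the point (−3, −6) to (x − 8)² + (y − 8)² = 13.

4√19

With centre O = (8, 8), |OP|² = 317 and r² = 13.
Power of the point: PT² = |PO|² − r² = 304, so PT = 4√19.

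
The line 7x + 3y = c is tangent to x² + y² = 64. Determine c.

c = ±8√58

The line touches the circle iff its distance from (0, 0) is 8:
|7·0 + 3·0 − c| / √58 = 8
|c| = 8√58.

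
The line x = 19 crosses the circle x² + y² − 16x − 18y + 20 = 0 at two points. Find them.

(19, 7) and (19, 11)

The line gives x = 19. Substituting into the circle:
y² − 18y + 77 = 0
y = 11 or y = 7, giving (19, 11) and (19, 7).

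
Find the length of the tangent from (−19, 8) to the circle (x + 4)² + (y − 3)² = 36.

√214

The centre is (−4, 3) and r = 6. The square of the distance from P to the centre is 225 + 25 = 250.
The tangent meets the radius at right angles, so tangent² = |PO|² − r² = 250 − 36 = 214.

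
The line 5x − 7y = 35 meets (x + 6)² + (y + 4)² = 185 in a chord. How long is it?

3√74

From the line, y = (−35 + 5x)/7. Substituting:
74x² + 518x − 7252 = 0  ⟹  x² + 7x − 98 = 0
x = 7 or x = −14, giving (7, 0) and (−14, −15).
Chord length = distance between (7, 0) and (−14, −15) = √666 = 3√74.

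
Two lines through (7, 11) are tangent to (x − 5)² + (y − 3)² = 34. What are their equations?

A line y − (11) = m(x − (7)) is tangent when its distance from (5, 3) is √34:
[m·(−2) − (−8)]² = 34(m² + 1)
15m² + 16m − 15 = 0, so m = 3/5 or m = −5/3.
With m = 3/5: 3x − 5y = −34. With m = −5/3: 5x + 3y = 68.

3x − 5y = −34 and 5x + 3y = 68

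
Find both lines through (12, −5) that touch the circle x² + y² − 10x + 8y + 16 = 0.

4x + 3y = 33 and 3x − 4y = 56

A line y − (−5) = m(x − (12)) is tangent when its distance from (5, −4) is 5:
(−7m − (1))² = 25(m² + 1)
12m² + 7m − 12 = 0, so m = −4/3 or m = 3/4.
Through (12, −5) these give 4x + 3y = 33 and 3x − 4y = 56.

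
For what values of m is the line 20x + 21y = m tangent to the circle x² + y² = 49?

m = −203 or m = 203

For a tangent, require d(centre, line) = r = 7.
|20·0 + 21·0 − m| / √841 = 7
|m| = 7·29, so m = 203 or m = −203.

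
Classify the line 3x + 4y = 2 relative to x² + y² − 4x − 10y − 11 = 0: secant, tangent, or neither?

secant

Substituting the line into the circle gives 25x² + 44x − 252 = 0.
Δ = 1936 − (−25200) = 27136.
Two real roots: the line is a secant.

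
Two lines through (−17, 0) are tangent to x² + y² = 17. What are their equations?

x + 4y = −17 and x − 4y = −17

Write the tangent as mx − y + (0 − m·(−17)) = 0 and set its distance from the centre to √17:
[m·(17) − (0)]² = 17(m² + 1)
16m² − 1 = 0, so m = −1/4 or m = 1/4.
Through (−17, 0) these give x + 4y = −17 and x − 4y = −17.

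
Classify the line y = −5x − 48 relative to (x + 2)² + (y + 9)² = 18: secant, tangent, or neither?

neither

Centre (−2, −9), r² = 18. Distance² from centre to line = (29)²/26 = 841/26.
Since d² > r², the line lies outside the circle.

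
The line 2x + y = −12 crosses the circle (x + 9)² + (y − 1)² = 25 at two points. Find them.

From the line, y = −2x − 12. Substituting:
5x² + 70x + 225 = 0  ⟹  x² + 14x + 45 = 0
x = −5 or x = −9, giving (−5, −2) and (−9, 6).

(−9, 6) and (−5, −2)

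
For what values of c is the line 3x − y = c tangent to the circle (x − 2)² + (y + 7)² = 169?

c = 13 ± 13√10

The line touches the circle iff its distance from (2, −7) is 13:
|3·2 − 1·(−7) − c| / √10 = 13
|c − (13)| = 13√10.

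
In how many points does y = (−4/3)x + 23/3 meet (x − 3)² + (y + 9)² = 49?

0

Substituting the line into the circle gives 25x² − 454x + 2140 = 0.
Δ = 206116 − 214000 = −7884.
No real roots: the line does not meet the circle.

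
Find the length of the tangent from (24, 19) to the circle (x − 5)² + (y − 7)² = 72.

With centre O = (5, 7), |OP|² = 505 and r² = 72.
By the tangent–radius right angle, tangent length = √(|PO|² − r²) = √433.

√433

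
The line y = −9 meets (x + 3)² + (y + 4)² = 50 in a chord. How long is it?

10

Express y = −9 and substitute into the circle:
x² + 6x − 16 = 0
x = 2 or x = −8, giving (2, −9) and (−8, −9).
|(2, −9) − (−8, −9)| = √((10)² + (0)²) = 10.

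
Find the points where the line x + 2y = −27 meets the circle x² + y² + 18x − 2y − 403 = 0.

(−31, 2) and (5, −16)

Express y = (−27 − x)/2 and substitute into the circle:
5x² + 130x − 775 = 0  ⟹  x² + 26x − 155 = 0
x = 5 or x = −31, giving (5, −16) and (−31, 2).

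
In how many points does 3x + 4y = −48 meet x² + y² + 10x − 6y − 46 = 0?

Substituting the line into the circle gives 25x² + 520x + 2720 = 0.
Δ = 270400 − 272000 = −1600.
No real roots: the line does not meet the circle.

0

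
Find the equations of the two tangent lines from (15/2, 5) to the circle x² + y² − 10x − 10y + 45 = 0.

Write the tangent as mx − y + (5 − m·(15/2)) = 0 and set its distance from the centre to √5:
(−5/2m − (0))² = 5(m² + 1)
m² − 4 = 0, so m = −2 or m = 2.
With m = −2: 2x + y = 20. With m = 2: 2x − y = 10.

2x + y = 20 and 2x − y = 10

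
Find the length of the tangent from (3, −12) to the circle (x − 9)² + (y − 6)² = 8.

4√22

With centre O = (9, 6), |OP|² = 360 and r² = 8.
By the tangent–radius right angle, tangent length = √(|PO|² − r²) = √352 = 4√22.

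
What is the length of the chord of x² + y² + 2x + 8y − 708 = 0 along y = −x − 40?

Substitute y = −x − 40:
2x² + 74x + 572 = 0  ⟹  x² + 37x + 286 = 0
x = −11 or x = −26, giving (−11, −29) and (−26, −14).
|(−11, −29) − (−26, −14)| = √((15)² + (−15)²) = 15√2.

15√2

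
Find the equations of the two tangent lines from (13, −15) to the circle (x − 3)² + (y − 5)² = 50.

Let a tangent through (13, −15) have slope m. Its distance from (3, 5) must equal 5√2:
[m·(−10) − (20)]² = 50(m² + 1)
m² + 8m + 7 = 0, so m = −7 or m = −1.
With m = −7: 7x + y = 76. With m = −1: x + y = −2.

7x + y = 76 and x + y = −2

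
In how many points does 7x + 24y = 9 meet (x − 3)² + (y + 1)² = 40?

Substituting the line into the circle gives 625x² − 3918x − 16767 = 0.
Discriminant = (−3918)² − 4·625·(−16767) = 57268224 > 0.
Two real roots: the line is a secant.

2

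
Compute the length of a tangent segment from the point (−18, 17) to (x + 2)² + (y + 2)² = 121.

4√31

The centre is (−2, −2) and r = 11. The square of the distance from P to the centre is 256 + 361 = 617.
By the tangent–radius right angle, tangent length = √(|PO|² − r²) = √496 = 4√31.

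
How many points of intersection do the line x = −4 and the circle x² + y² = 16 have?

1

Substituting the line into the circle gives y² = 0.
Discriminant = (0)² − 4·1·(0) = 0.
A repeated root: the line is tangent.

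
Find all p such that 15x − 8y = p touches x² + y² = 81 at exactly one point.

p = −153 or p = 153

For a tangent, require d(centre, line) = r = 9.
|15·0 − 8·0 − p| / √289 = 9
|p| = 9·17, so p = 153 or p = −153.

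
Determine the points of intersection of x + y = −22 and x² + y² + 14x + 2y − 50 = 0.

Express y = −x − 22 and substitute into the circle:
2x² + 56x + 390 = 0  ⟹  x² + 28x + 195 = 0
x = −13 or x = −15, giving (−13, −9) and (−15, −7).

(−15, −7) and (−13, −9)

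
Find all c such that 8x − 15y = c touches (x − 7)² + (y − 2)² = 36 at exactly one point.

c = −76 or c = 128

The line touches the circle iff its distance from (7, 2) is 6:
|8·7 − 15·2 − c| / √289 = 6
|c − (26)| = 6·17, so c = 128 or c = −76.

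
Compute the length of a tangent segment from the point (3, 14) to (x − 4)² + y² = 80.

3√13

Centre (4, 0), r² = 80. |PO|² = (−1)² + (14)² = 197.
Power of the point: PT² = |PO|² − r² = 117, so PT = 3√13.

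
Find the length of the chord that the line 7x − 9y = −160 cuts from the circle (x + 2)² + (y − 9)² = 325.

3√130

Centre (−2, 9), r² = 325. Perpendicular distance d from centre to line = |65| / √130 = 65/√130.
Half the chord is √(r² − d²) = √(585/2), so the full chord is 3√130.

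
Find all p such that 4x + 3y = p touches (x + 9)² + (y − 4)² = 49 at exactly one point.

p = −59 or p = 11

For a tangent, require d(centre, line) = r = 7.
|4·(−9) + 3·4 − p| / √25 = 7
|p − (−24)| = 7·5, so p = 11 or p = −59.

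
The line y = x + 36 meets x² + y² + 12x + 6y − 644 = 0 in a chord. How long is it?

17√2

The distance from (−6, −3) to the line is 33/√2, and r² = 689.
Half the chord is √(r² − d²) = √(289/2), so the full chord is 17√2.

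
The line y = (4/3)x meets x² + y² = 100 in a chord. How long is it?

The distance from (0, 0) to the line is 0/√25, and r² = 100.
Chord = 2√(r² − d²) = 2·√(100) = 20.

20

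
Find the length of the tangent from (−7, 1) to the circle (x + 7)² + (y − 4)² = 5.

Centre (−7, 4), r² = 5. |PO|² = (0)² + (−3)² = 9.
Power of the point: PT² = |PO|² − r² = 4, so PT = 2.

2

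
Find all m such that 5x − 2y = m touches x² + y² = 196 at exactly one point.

m = ±14√29

Tangency holds when the distance from the centre (0, 0) to the line equals the radius 14:
|5·0 − 2·0 − m| / √29 = 14
|m| = 14√29.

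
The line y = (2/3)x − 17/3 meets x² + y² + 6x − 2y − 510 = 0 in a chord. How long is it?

12√13

Substitute y = (−17 + 2x)/3:
13x² − 26x − 4199 = 0  ⟹  x² − 2x − 323 = 0
x = 19 or x = −17, giving (19, 7) and (−17, −17).
|(19, 7) − (−17, −17)| = √((36)² + (24)²) = 12√13.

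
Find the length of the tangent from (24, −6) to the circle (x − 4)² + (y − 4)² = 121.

√379

The centre is (4, 4) and r = 11. The square of the distance from P to the centre is 400 + 100 = 500.
Power of the point: PT² = |PO|² − r² = 379, so PT = √379.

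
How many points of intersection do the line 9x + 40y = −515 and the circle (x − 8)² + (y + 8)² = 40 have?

Substituting the line into the circle gives 1681x² − 22090x + 76425 = 0.
Discriminant = (−22090)² − 4·1681·(76425) = −25913600 < 0.
No real roots: the line does not meet the circle.

0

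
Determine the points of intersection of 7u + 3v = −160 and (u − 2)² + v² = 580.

(−22, −2) and (−16, −16)

From the line, v = (−160 − 7u)/3. Substituting:
58u² + 2204u + 20416 = 0  ⟹  u² + 38u + 352 = 0
u = −16 or u = −22, giving (−16, −16) and (−22, −2).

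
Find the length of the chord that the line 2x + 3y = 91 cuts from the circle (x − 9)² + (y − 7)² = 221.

The distance from (9, 7) to the line is 52/√13, and r² = 221.
Half the chord is √(r² − d²) = √(13), so the full chord is 2√13.

2√13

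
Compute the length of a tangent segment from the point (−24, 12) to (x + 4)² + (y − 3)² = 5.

The centre is (−4, 3) and r = √5. The square of the distance from P to the centre is 400 + 81 = 481.
Power of the point: PT² = |PO|² − r² = 476, so PT = 2√119.

2√119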